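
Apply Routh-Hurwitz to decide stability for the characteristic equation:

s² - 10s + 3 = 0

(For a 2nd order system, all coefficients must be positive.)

Coefficients: 1, -10, 3. b=-10 not positive, so system is unstable.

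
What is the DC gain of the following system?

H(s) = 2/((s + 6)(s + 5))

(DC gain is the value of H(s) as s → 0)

DC gain = H(0) = 2/(6 × 5) = 2/30 = 0.0667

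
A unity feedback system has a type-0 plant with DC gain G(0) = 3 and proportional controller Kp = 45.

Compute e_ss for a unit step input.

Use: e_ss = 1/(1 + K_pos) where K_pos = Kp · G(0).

K_pos = Kp · G(0) = 45 × 3 = 135. e_ss = 1/(1 + 135) = 0.0074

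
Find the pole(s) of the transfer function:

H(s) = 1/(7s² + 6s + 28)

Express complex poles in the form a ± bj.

Discriminant = 6² - 4×7×28 = 36 - 784 = -748 < 0, so the poles are a complex conjugate pair s = (-6 ± j√748)/(2×7). Real part = -6/(2×7) = -6/14 ≈ -0.4286; imaginary part = ±√748/(2×7) ≈ 1.9535. Poles: s = -0.4286 ± 1.9535j.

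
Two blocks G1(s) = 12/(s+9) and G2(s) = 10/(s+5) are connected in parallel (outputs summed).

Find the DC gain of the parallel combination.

Parallel: G_eq = G1 + G2. DC gain = G1(0) + G2(0) = 12/9 + 10/5 = 1.3333 + 2 = 3.3333.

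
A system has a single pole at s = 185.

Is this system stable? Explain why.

Pole at s = 185 is in the right half-plane. Unstable.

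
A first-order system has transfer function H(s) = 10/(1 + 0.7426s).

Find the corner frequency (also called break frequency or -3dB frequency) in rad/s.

Corner frequency = 1/τ = 1/0.7426 = 1.347 rad/s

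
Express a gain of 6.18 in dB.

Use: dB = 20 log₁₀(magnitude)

dB = 20 log₁₀(6.18) = 15.8 dB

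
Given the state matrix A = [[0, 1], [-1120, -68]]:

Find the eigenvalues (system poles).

det(A - λI) = λ² - (-68)λ + 1120 = (λ - (-28))(λ - (-40)). Eigenvalues: -28, -40.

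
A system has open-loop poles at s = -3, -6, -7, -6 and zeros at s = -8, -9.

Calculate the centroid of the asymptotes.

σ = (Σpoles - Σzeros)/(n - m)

σ = (Σpoles - Σzeros)/(n - m) = (-22 - (-17))/(4 - 2) = -5/2 = -2.5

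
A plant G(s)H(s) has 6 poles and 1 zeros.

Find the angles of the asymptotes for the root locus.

n - m = 6 - 1 = 5. Angles: θk = (2k + 1)·180°/5 = 36°, 108°, 180°, 252°, 324°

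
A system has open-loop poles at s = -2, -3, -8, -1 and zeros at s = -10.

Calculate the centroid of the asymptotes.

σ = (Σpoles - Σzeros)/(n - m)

σ = (Σpoles - Σzeros)/(n - m) = (-14 - (-10))/(4 - 1) = -4/3 = -1.33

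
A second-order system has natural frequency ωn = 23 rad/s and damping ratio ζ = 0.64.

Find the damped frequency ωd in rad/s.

ωd = ωn√(1 - ζ²) = 23√(1 - 0.64²) = 17.67 rad/s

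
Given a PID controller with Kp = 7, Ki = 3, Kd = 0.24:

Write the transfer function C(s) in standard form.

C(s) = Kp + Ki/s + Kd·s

Substituting values: C(s) = 7 + 3/s + 0.24s = (0.24s² + 7s + 3)/s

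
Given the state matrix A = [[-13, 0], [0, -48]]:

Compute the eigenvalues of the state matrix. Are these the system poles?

For diagonal matrix, eigenvalues are diagonal entries: λ₁ = -13, λ₂ = -48. Eigenvalues of A = system poles.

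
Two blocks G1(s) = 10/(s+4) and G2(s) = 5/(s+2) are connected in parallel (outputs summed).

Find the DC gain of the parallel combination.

Parallel: G_eq = G1 + G2. DC gain = G1(0) + G2(0) = 10/4 + 5/2 = 2.5 + 2.5 = 5.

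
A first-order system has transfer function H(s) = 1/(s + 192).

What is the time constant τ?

For H(s) = 1/(s + 1/τ), the pole is at -1/τ = -192, so τ = 1/192 = 0.0052 s.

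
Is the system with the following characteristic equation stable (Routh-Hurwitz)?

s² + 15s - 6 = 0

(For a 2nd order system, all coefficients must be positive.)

Coefficients: 1, 15, -6. c=-6 not positive, so system is unstable.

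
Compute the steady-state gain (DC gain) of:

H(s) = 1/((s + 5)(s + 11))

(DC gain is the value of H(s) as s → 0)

DC gain = H(0) = 1/(5 × 11) = 1/55 = 0.0182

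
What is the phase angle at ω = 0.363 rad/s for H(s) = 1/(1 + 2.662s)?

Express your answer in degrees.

Phase = -arctan(ωτ) = -arctan(0.363 × 2.662) = -44.0°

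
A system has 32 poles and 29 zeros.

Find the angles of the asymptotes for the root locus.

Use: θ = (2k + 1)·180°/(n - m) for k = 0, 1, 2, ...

n - m = 32 - 29 = 3. Angles: θk = (2k + 1)·180°/3 = 60°, 180°, 300°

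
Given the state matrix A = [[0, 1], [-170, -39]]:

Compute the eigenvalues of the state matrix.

det(A - λI) = λ² - (-39)λ + 170 = (λ - (-5))(λ - (-34)). Eigenvalues: -5, -34.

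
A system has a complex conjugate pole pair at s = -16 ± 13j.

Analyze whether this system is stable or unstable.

Real part of poles is -16 (< 0, left half-plane). Stable.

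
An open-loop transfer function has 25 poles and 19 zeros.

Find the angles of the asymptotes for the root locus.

n - m = 25 - 19 = 6. Angles: θk = (2k + 1)·180°/6 = 30°, 90°, 150°, 210°, 270°, 330°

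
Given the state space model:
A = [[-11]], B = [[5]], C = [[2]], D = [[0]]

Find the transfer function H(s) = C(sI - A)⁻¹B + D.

(sI - A)⁻¹ = 1/(s + 11). H(s) = 2 × 5/(s + 11) + 0 = 10/(s + 11).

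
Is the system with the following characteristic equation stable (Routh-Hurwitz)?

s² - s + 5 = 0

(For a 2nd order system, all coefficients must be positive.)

Coefficients: 1, -1, 5. b=-1 not positive, so system is unstable.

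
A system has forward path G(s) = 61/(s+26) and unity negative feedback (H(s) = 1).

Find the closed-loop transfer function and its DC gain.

T(s) = G/(1+GH) = [61/(s+26)] / [1 + 61/(s+26)] = 61/(s+26+61) = 61/(s+87). DC gain = 61/87 = 0.7011.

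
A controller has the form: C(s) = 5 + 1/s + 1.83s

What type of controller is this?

This is a Proportional-Integral-Derivative (PID) controller.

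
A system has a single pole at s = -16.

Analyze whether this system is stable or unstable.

Pole at s = -16 is in the left half-plane. Stable.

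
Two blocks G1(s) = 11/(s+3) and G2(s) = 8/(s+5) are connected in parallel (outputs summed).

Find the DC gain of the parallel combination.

Parallel: G_eq = G1 + G2. DC gain = G1(0) + G2(0) = 11/3 + 8/5 = 3.6667 + 1.6 = 5.2667.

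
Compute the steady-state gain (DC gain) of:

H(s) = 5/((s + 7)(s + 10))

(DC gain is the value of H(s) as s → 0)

DC gain = H(0) = 5/(7 × 10) = 5/70 = 0.0714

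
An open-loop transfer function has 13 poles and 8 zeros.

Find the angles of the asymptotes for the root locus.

n - m = 13 - 8 = 5. Angles: θk = (2k + 1)·180°/5 = 36°, 108°, 180°, 252°, 324°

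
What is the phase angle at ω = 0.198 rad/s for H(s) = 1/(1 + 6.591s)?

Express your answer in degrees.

Phase = -arctan(ωτ) = -arctan(0.198 × 6.591) = -52.5°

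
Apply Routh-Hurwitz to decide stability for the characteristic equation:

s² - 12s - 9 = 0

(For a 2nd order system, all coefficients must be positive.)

Coefficients: 1, -12, -9. b=-12, c=-9 not positive, so system is unstable.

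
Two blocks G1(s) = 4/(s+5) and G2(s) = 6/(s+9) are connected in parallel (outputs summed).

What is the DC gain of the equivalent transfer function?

Parallel: G_eq = G1 + G2. DC gain = G1(0) + G2(0) = 4/5 + 6/9 = 0.8 + 0.6667 = 1.4667.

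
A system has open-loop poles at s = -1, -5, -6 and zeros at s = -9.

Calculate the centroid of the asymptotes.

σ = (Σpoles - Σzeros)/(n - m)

σ = (Σpoles - Σzeros)/(n - m) = (-12 - (-9))/(3 - 1) = -3/2 = -1.5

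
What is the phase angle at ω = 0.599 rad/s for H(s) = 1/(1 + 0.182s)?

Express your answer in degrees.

Phase = -arctan(ωτ) = -arctan(0.599 × 0.182) = -6.2°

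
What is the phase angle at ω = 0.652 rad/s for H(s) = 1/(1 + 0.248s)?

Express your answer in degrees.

Phase = -arctan(ωτ) = -arctan(0.652 × 0.248) = -9.2°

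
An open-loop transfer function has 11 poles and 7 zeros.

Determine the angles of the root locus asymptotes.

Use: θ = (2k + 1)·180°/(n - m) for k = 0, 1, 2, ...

n - m = 11 - 7 = 4. Angles: θk = (2k + 1)·180°/4 = 45°, 135°, 225°, 315°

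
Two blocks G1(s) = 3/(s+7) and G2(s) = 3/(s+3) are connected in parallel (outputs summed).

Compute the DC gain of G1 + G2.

Parallel: G_eq = G1 + G2. DC gain = G1(0) + G2(0) = 3/7 + 3/3 = 0.4286 + 1 = 1.4286.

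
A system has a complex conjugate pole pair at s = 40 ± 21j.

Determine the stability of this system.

Real part of poles is 40 (> 0, right half-plane). Unstable.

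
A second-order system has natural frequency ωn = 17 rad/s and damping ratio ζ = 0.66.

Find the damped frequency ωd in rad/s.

ωd = ωn√(1 - ζ²) = 17√(1 - 0.66²) = 12.77 rad/s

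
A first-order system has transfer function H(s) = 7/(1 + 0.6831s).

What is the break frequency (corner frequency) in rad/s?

Corner frequency = 1/τ = 1/0.6831 = 1.464 rad/s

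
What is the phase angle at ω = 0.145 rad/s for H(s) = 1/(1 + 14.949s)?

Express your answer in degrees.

Phase = -arctan(ωτ) = -arctan(0.145 × 14.949) = -65.2°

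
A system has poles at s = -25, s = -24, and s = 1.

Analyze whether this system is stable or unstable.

Pole(s) at s = 1 are not in the left half-plane. System is unstable.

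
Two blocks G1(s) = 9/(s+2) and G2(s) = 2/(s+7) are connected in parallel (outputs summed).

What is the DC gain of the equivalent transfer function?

Parallel: G_eq = G1 + G2. DC gain = G1(0) + G2(0) = 9/2 + 2/7 = 4.5 + 0.2857 = 4.7857.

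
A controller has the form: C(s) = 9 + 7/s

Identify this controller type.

This is a Proportional-Integral (PI) controller.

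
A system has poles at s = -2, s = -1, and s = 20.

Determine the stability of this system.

Pole(s) at s = 20 are not in the left half-plane. System is unstable.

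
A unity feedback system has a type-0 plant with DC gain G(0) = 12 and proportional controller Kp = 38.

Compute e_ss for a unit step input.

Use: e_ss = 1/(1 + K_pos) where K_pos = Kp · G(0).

K_pos = Kp · G(0) = 38 × 12 = 456. e_ss = 1/(1 + 456) = 0.0022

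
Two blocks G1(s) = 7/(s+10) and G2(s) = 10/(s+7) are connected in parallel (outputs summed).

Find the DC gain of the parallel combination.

Parallel: G_eq = G1 + G2. DC gain = G1(0) + G2(0) = 7/10 + 10/7 = 0.7 + 1.4286 = 2.1286.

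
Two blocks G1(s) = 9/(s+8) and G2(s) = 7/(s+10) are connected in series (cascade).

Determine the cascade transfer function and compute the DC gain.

Series: multiply transfer functions. G_eq = 9/(s+8) × 7/(s+10) = 63/((s+8)(s+10)). DC gain = 63/(8×10) = 0.7875.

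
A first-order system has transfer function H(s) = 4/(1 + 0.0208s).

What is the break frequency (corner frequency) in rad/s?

Corner frequency = 1/τ = 1/0.0208 = 48.077 rad/s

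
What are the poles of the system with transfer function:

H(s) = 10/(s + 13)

Pole is where denominator = 0: s + 13 = 0, so s = -13.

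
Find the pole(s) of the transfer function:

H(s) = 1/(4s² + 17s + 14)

Discriminant = 17² - 4×4×14 = 289 - 224 = 65 > 0, so two distinct real poles. Using quadratic formula: s = (-17 ± √65)/(2×4) = (-17 ± √65)/8, with √65 ≈ 8.0623. s₁ ≈ -1.1172, s₂ ≈ -3.1328. Poles: s₁ = -1.1172, s₂ = -3.1328.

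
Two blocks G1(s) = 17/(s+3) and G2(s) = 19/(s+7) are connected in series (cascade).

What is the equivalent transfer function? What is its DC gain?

Series: multiply transfer functions. G_eq = 17/(s+3) × 19/(s+7) = 323/((s+3)(s+7)). DC gain = 323/(3×7) = 15.3810.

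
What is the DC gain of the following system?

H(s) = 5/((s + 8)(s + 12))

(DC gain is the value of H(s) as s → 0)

DC gain = H(0) = 5/(8 × 12) = 5/96 = 0.0521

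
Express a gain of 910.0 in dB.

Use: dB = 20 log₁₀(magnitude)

dB = 20 log₁₀(910.0) = 59.2 dB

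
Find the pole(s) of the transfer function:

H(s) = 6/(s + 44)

Pole is where denominator = 0: s + 44 = 0, so s = -44.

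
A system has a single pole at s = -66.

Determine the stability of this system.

Pole at s = -66 is in the left half-plane. Stable.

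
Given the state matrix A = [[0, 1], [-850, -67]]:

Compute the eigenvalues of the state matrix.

det(A - λI) = λ² - (-67)λ + 850 = (λ - (-50))(λ - (-17)). Eigenvalues: -50, -17.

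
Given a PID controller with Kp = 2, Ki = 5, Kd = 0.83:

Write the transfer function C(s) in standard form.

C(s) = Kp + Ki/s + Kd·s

Substituting values: C(s) = 2 + 5/s + 0.83s = (0.83s² + 2s + 5)/s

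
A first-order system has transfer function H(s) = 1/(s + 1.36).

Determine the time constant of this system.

For H(s) = 1/(s + 1/τ), the pole is at -1/τ = -1.36, so τ = 1/1.36 = 0.7353 s.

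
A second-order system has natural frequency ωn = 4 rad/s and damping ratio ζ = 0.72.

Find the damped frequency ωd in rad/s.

ωd = ωn√(1 - ζ²) = 4√(1 - 0.72²) = 2.78 rad/s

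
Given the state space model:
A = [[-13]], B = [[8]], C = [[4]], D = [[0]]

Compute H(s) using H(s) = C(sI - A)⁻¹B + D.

(sI - A)⁻¹ = 1/(s + 13). H(s) = 4 × 8/(s + 13) + 0 = 32/(s + 13).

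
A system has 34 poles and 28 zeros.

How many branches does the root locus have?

Root locus has n branches where n = number of poles = 34.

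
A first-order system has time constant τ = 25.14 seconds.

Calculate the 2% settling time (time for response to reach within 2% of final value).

For first-order system, 2% settling time ≈ 4τ = 4 × 25.14 = 100.56 s.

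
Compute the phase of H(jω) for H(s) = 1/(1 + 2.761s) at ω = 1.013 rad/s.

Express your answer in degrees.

Phase = -arctan(ωτ) = -arctan(1.013 × 2.761) = -70.3°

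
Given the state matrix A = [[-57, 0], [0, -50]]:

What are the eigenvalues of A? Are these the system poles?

For diagonal matrix, eigenvalues are diagonal entries: λ₁ = -57, λ₂ = -50. Eigenvalues of A = system poles.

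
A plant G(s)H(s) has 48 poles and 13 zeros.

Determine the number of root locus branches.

Root locus has n branches where n = number of poles = 48.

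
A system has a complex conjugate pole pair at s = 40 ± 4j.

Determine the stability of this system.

Real part of poles is 40 (> 0, right half-plane). Unstable.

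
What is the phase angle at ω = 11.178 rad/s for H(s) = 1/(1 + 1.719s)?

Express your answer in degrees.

Phase = -arctan(ωτ) = -arctan(11.178 × 1.719) = -87.0°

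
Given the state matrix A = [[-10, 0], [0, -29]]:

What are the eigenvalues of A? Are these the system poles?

For diagonal matrix, eigenvalues are diagonal entries: λ₁ = -10, λ₂ = -29. Eigenvalues of A = system poles.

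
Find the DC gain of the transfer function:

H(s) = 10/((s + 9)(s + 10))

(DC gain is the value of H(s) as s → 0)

DC gain = H(0) = 10/(9 × 10) = 10/90 = 0.1111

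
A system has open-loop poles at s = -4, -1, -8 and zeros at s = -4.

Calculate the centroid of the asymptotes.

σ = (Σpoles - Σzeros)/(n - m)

σ = (Σpoles - Σzeros)/(n - m) = (-13 - (-4))/(3 - 1) = -9/2 = -4.5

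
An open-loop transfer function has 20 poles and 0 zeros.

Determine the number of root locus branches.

Root locus has n branches where n = number of poles = 20.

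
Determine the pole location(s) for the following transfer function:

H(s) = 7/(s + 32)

Pole is where denominator = 0: s + 32 = 0, so s = -32.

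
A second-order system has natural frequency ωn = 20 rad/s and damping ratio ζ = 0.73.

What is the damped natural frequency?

ωd = ωn√(1 - ζ²) = 20√(1 - 0.73²) = 13.67 rad/s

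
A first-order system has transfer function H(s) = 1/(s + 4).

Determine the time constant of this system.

For H(s) = 1/(s + 1/τ), the pole is at -1/τ = -4, so τ = 1/4 = 0.25 s.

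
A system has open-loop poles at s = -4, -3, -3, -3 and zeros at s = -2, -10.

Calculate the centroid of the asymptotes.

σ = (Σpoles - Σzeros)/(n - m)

σ = (Σpoles - Σzeros)/(n - m) = (-13 - (-12))/(4 - 2) = -1/2 = -0.5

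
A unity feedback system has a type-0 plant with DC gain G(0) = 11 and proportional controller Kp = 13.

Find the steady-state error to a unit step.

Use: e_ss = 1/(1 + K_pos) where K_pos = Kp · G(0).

K_pos = Kp · G(0) = 13 × 11 = 143. e_ss = 1/(1 + 143) = 0.0069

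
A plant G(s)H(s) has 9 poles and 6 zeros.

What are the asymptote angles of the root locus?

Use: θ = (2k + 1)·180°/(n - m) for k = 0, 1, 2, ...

n - m = 9 - 6 = 3. Angles: θk = (2k + 1)·180°/3 = 60°, 180°, 300°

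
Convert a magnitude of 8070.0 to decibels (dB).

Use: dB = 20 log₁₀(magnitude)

dB = 20 log₁₀(8070.0) = 78.1 dB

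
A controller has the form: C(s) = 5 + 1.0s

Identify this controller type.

This is a Proportional-Derivative (PD) controller.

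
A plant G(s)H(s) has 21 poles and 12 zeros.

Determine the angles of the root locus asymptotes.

n - m = 21 - 12 = 9. Angles: θk = (2k + 1)·180°/9 = 20°, 60°, 100°, 140°, 180°, 220°, 260°, 300°, 340°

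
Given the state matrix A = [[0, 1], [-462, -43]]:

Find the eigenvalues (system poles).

det(A - λI) = λ² - (-43)λ + 462 = (λ - (-21))(λ - (-22)). Eigenvalues: -21, -22.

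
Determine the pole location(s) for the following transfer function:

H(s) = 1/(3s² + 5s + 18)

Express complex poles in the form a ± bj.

Discriminant = 5² - 4×3×18 = 25 - 216 = -191 < 0, so the poles are a complex conjugate pair s = (-5 ± j√191)/(2×3). Real part = -5/(2×3) = -5/6 ≈ -0.8333; imaginary part = ±√191/(2×3) ≈ 2.3034. Poles: s = -0.8333 ± 2.3034j.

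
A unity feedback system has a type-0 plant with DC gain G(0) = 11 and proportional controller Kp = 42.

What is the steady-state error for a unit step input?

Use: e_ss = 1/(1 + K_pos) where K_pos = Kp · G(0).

K_pos = Kp · G(0) = 42 × 11 = 462. e_ss = 1/(1 + 462) = 0.0022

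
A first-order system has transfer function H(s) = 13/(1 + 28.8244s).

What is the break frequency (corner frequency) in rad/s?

Corner frequency = 1/τ = 1/28.8244 = 0.035 rad/s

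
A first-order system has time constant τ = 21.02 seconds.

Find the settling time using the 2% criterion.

For first-order system, 2% settling time ≈ 4τ = 4 × 21.02 = 84.08 s.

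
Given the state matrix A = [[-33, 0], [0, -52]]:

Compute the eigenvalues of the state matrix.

For diagonal matrix, eigenvalues are diagonal entries: λ₁ = -33, λ₂ = -52.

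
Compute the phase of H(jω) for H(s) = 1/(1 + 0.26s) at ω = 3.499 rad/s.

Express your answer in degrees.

Phase = -arctan(ωτ) = -arctan(3.499 × 0.26) = -42.3°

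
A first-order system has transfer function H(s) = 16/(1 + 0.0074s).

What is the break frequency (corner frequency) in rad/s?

Corner frequency = 1/τ = 1/0.0074 = 135.135 rad/s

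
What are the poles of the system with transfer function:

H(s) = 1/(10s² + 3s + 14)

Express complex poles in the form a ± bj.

Discriminant = 3² - 4×10×14 = 9 - 560 = -551 < 0, so the poles are a complex conjugate pair s = (-3 ± j√551)/(2×10). Real part = -3/(2×10) = -3/20 = -0.15; imaginary part = ±√551/(2×10) ≈ 1.1737. Poles: s = -0.15 ± 1.1737j.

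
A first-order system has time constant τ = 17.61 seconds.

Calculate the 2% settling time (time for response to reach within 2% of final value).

For first-order system, 2% settling time ≈ 4τ = 4 × 17.61 = 70.44 s.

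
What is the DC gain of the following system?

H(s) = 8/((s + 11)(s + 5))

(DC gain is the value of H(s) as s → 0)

DC gain = H(0) = 8/(11 × 5) = 8/55 = 0.1455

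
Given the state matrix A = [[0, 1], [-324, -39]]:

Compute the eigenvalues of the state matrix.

det(A - λI) = λ² - (-39)λ + 324 = (λ - (-27))(λ - (-12)). Eigenvalues: -27, -12.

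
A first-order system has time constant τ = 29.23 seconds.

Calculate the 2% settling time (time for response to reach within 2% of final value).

For first-order system, 2% settling time ≈ 4τ = 4 × 29.23 = 116.92 s.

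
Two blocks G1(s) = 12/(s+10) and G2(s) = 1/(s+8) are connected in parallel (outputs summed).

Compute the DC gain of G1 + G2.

Parallel: G_eq = G1 + G2. DC gain = G1(0) + G2(0) = 12/10 + 1/8 = 1.2 + 0.125 = 1.325.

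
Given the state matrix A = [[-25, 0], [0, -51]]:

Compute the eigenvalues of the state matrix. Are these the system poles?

For diagonal matrix, eigenvalues are diagonal entries: λ₁ = -25, λ₂ = -51. Eigenvalues of A = system poles.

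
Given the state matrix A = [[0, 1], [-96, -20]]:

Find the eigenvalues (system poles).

det(A - λI) = λ² - (-20)λ + 96 = (λ - (-8))(λ - (-12)). Eigenvalues: -8, -12.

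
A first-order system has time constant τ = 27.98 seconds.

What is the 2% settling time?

For first-order system, 2% settling time ≈ 4τ = 4 × 27.98 = 111.92 s.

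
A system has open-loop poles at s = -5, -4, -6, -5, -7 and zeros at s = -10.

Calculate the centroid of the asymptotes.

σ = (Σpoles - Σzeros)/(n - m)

σ = (Σpoles - Σzeros)/(n - m) = (-27 - (-10))/(5 - 1) = -17/4 = -4.25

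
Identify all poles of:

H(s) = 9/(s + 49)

Pole is where denominator = 0: s + 49 = 0, so s = -49.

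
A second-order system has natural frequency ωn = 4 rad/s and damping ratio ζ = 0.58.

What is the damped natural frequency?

ωd = ωn√(1 - ζ²) = 4√(1 - 0.58²) = 3.26 rad/s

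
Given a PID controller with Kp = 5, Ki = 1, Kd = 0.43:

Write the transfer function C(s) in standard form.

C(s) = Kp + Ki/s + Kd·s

Substituting values: C(s) = 5 + 1/s + 0.43s = (0.43s² + 5s + 1)/s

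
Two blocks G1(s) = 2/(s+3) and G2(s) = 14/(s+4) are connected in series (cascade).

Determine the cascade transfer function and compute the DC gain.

Series: multiply transfer functions. G_eq = 2/(s+3) × 14/(s+4) = 28/((s+3)(s+4)). DC gain = 28/(3×4) = 2.3333.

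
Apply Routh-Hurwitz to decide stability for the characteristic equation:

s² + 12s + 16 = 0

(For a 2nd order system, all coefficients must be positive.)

Coefficients: 1, 12, 16. All positive, so system is stable.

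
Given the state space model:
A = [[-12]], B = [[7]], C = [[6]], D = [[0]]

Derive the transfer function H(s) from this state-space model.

(sI - A)⁻¹ = 1/(s + 12). H(s) = 6 × 7/(s + 12) + 0 = 42/(s + 12).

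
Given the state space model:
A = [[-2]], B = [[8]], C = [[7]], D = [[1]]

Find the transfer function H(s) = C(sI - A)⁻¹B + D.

(sI - A)⁻¹ = 1/(s + 2). H(s) = 7×8/(s + 2) + 1 = (s + 58)/(s + 2).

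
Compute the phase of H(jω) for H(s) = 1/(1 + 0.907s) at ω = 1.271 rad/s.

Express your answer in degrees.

Phase = -arctan(ωτ) = -arctan(1.271 × 0.907) = -49.1°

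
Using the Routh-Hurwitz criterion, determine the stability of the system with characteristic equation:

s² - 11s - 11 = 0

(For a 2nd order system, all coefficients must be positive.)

Coefficients: 1, -11, -11. b=-11, c=-11 not positive, so system is unstable.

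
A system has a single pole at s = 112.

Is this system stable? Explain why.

Pole at s = 112 is in the right half-plane. Unstable.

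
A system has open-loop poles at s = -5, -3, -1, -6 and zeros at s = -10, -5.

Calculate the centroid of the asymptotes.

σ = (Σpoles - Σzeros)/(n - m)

σ = (Σpoles - Σzeros)/(n - m) = (-15 - (-15))/(4 - 2) = 0/2 = 0.0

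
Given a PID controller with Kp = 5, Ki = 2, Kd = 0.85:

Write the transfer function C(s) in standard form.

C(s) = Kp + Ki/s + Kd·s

Substituting values: C(s) = 5 + 2/s + 0.85s = (0.85s² + 5s + 2)/s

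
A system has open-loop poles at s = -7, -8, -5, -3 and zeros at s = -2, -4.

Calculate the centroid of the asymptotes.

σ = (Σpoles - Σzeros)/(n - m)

σ = (Σpoles - Σzeros)/(n - m) = (-23 - (-6))/(4 - 2) = -17/2 = -8.5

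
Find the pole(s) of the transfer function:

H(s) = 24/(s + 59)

Pole is where denominator = 0: s + 59 = 0, so s = -59.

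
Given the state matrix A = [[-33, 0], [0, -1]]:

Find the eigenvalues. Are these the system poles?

For diagonal matrix, eigenvalues are diagonal entries: λ₁ = -33, λ₂ = -1. Eigenvalues of A = system poles.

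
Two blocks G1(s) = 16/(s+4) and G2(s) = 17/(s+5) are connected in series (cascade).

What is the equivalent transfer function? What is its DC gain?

Series: multiply transfer functions. G_eq = 16/(s+4) × 17/(s+5) = 272/((s+4)(s+5)). DC gain = 272/(4×5) = 13.6.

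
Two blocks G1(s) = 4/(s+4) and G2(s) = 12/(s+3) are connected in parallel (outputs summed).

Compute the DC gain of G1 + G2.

Parallel: G_eq = G1 + G2. DC gain = G1(0) + G2(0) = 4/4 + 12/3 = 1 + 4 = 5.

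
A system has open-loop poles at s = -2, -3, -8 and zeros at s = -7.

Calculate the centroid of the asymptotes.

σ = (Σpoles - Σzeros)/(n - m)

σ = (Σpoles - Σzeros)/(n - m) = (-13 - (-7))/(3 - 1) = -6/2 = -3.0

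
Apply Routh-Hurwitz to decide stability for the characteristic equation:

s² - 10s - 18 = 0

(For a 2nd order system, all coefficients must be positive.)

Coefficients: 1, -10, -18. b=-10, c=-18 not positive, so system is unstable.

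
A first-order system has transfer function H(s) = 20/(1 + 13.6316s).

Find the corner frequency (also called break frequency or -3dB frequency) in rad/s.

Corner frequency = 1/τ = 1/13.6316 = 0.073 rad/s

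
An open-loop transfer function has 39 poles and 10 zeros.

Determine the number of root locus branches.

Root locus has n branches where n = number of poles = 39.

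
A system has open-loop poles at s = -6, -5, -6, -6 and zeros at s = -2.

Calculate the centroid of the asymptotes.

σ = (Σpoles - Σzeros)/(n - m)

σ = (Σpoles - Σzeros)/(n - m) = (-23 - (-2))/(4 - 1) = -21/3 = -7.0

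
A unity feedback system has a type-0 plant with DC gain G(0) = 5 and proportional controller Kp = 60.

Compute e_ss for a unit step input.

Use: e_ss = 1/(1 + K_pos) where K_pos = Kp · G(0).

K_pos = Kp · G(0) = 60 × 5 = 300. e_ss = 1/(1 + 300) = 0.0033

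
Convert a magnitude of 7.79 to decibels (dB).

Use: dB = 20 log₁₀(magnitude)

dB = 20 log₁₀(7.79) = 17.8 dB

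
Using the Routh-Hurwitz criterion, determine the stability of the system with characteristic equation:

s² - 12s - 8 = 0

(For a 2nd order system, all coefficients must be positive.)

Coefficients: 1, -12, -8. b=-12, c=-8 not positive, so system is unstable.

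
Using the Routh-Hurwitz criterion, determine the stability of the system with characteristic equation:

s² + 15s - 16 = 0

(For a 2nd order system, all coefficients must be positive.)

Coefficients: 1, 15, -16. c=-16 not positive, so system is unstable.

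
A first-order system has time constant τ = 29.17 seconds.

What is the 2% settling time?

For first-order system, 2% settling time ≈ 4τ = 4 × 29.17 = 116.68 s.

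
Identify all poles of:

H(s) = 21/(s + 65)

Pole is where denominator = 0: s + 65 = 0, so s = -65.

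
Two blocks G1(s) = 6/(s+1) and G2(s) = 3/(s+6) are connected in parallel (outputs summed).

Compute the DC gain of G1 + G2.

Parallel: G_eq = G1 + G2. DC gain = G1(0) + G2(0) = 6/1 + 3/6 = 6 + 0.5 = 6.5.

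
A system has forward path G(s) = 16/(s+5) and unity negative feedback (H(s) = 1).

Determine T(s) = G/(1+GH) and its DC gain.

T(s) = G/(1+GH) = [16/(s+5)] / [1 + 16/(s+5)] = 16/(s+5+16) = 16/(s+21). DC gain = 16/21 = 0.7619.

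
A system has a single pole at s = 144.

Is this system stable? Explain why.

Pole at s = 144 is in the right half-plane. Unstable.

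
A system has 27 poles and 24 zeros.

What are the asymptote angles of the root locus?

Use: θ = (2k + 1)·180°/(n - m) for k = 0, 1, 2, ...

n - m = 27 - 24 = 3. Angles: θk = (2k + 1)·180°/3 = 60°, 180°, 300°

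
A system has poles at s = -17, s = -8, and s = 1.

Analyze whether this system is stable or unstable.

Pole(s) at s = 1 are not in the left half-plane. System is unstable.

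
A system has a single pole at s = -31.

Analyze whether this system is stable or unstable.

Pole at s = -31 is in the left half-plane. Stable.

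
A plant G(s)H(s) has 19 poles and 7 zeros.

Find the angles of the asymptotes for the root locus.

n - m = 19 - 7 = 12. Angles: θk = (2k + 1)·180°/12 = 15°, 45°, 75°, 105°, 135°, 165°, 195°, 225°, 255°, 285°, 315°, 345°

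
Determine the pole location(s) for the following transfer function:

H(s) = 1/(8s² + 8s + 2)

Discriminant = 8² - 4×8×2 = 64 - 64 = 0, so there is a repeated real pole at s = -8/(2×8) = -8/16 = -0.5. Pole: s = -0.5 (repeated, multiplicity 2).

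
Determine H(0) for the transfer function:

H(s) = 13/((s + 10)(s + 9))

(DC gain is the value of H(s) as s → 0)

DC gain = H(0) = 13/(10 × 9) = 13/90 = 0.1444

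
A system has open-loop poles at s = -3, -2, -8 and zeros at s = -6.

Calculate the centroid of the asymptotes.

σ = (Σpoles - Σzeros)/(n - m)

σ = (Σpoles - Σzeros)/(n - m) = (-13 - (-6))/(3 - 1) = -7/2 = -3.5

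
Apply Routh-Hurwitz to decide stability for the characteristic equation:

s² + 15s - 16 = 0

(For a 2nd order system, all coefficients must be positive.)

Coefficients: 1, 15, -16. c=-16 not positive, so system is unstable.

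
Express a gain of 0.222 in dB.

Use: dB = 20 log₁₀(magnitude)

dB = 20 log₁₀(0.222) = -13.1 dB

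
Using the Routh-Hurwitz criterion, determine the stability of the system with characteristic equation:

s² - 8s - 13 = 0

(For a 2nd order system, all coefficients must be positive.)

Coefficients: 1, -8, -13. b=-8, c=-13 not positive, so system is unstable.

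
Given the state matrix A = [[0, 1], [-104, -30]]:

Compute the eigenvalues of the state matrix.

det(A - λI) = λ² - (-30)λ + 104 = (λ - (-4))(λ - (-26)). Eigenvalues: -4, -26.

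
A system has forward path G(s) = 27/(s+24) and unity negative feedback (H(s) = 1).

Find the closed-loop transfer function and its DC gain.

T(s) = G/(1+GH) = [27/(s+24)] / [1 + 27/(s+24)] = 27/(s+24+27) = 27/(s+51). DC gain = 27/51 = 0.5294.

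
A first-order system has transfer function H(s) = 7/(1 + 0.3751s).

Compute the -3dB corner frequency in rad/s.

Corner frequency = 1/τ = 1/0.3751 = 2.666 rad/s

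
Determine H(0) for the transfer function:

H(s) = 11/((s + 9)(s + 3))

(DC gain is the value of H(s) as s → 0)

DC gain = H(0) = 11/(9 × 3) = 11/27 = 0.4074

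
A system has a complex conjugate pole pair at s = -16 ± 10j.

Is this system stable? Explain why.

Real part of poles is -16 (< 0, left half-plane). Stable.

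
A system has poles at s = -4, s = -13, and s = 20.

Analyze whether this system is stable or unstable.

Pole(s) at s = 20 are not in the left half-plane. System is unstable.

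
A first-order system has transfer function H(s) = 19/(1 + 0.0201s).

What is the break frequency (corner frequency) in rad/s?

Corner frequency = 1/τ = 1/0.0201 = 49.751 rad/s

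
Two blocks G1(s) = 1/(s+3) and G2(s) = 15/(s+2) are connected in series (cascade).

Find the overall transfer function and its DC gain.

Series: multiply transfer functions. G_eq = 1/(s+3) × 15/(s+2) = 15/((s+3)(s+2)). DC gain = 15/(3×2) = 2.5.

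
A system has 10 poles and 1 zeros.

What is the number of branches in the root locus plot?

Root locus has n branches where n = number of poles = 10.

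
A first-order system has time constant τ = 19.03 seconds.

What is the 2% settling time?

For first-order system, 2% settling time ≈ 4τ = 4 × 19.03 = 76.12 s.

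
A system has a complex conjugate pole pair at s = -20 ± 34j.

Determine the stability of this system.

Real part of poles is -20 (< 0, left half-plane). Stable.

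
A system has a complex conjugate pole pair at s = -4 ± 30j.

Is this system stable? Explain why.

Real part of poles is -4 (< 0, left half-plane). Stable.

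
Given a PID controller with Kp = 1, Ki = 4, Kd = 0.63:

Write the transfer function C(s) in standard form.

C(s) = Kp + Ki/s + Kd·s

Substituting values: C(s) = 1 + 4/s + 0.63s = (0.63s² + s + 4)/s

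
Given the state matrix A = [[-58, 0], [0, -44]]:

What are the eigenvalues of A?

For diagonal matrix, eigenvalues are diagonal entries: λ₁ = -58, λ₂ = -44.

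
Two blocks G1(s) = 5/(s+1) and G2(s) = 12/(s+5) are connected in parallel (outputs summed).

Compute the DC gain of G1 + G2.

Parallel: G_eq = G1 + G2. DC gain = G1(0) + G2(0) = 5/1 + 12/5 = 5 + 2.4 = 7.4.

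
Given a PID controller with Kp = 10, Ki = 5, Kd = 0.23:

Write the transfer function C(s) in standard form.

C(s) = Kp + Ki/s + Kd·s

Substituting values: C(s) = 10 + 5/s + 0.23s = (0.23s² + 10s + 5)/s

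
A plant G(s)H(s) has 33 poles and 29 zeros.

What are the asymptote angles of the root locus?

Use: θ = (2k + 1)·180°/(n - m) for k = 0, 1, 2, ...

n - m = 33 - 29 = 4. Angles: θk = (2k + 1)·180°/4 = 45°, 135°, 225°, 315°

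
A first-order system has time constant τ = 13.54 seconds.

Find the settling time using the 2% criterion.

For first-order system, 2% settling time ≈ 4τ = 4 × 13.54 = 54.16 s.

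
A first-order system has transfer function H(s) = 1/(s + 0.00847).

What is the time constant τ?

For H(s) = 1/(s + 1/τ), the pole is at -1/τ = -0.00847, so τ = 1/0.00847 = 118.1 s.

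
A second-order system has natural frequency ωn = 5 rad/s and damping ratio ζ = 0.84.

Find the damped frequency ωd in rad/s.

ωd = ωn√(1 - ζ²) = 5√(1 - 0.84²) = 2.71 rad/s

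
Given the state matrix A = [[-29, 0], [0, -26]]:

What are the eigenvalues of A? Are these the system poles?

For diagonal matrix, eigenvalues are diagonal entries: λ₁ = -29, λ₂ = -26. Eigenvalues of A = system poles.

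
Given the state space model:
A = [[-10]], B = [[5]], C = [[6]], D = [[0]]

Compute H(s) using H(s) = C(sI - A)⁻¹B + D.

(sI - A)⁻¹ = 1/(s + 10). H(s) = 6 × 5/(s + 10) + 0 = 30/(s + 10).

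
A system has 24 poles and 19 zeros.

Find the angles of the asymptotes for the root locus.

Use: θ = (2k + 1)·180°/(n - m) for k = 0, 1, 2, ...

n - m = 24 - 19 = 5. Angles: θk = (2k + 1)·180°/5 = 36°, 108°, 180°, 252°, 324°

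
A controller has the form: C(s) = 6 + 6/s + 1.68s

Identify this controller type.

This is a Proportional-Integral-Derivative (PID) controller.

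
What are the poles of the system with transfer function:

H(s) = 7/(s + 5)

Pole is where denominator = 0: s + 5 = 0, so s = -5.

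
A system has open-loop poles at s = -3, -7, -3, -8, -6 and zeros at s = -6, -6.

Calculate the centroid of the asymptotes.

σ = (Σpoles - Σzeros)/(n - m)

σ = (Σpoles - Σzeros)/(n - m) = (-27 - (-12))/(5 - 2) = -15/3 = -5.0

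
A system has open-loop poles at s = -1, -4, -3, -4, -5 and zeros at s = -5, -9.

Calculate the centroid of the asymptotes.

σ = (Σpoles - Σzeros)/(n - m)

σ = (Σpoles - Σzeros)/(n - m) = (-17 - (-14))/(5 - 2) = -3/3 = -1.0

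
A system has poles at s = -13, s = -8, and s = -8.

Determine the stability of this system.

All poles are in the left half-plane. System is stable.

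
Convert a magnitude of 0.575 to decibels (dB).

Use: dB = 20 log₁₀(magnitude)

dB = 20 log₁₀(0.575) = -4.8 dB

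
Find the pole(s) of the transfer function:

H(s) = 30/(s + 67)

Pole is where denominator = 0: s + 67 = 0, so s = -67.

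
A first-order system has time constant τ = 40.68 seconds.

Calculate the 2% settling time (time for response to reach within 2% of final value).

For first-order system, 2% settling time ≈ 4τ = 4 × 40.68 = 162.72 s.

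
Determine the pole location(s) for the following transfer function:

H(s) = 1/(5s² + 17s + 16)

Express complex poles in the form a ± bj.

Discriminant = 17² - 4×5×16 = 289 - 320 = -31 < 0, so the poles are a complex conjugate pair s = (-17 ± j√31)/(2×5). Real part = -17/(2×5) = -17/10 = -1.7; imaginary part = ±√31/(2×5) ≈ 0.5568. Poles: s = -1.7 ± 0.5568j.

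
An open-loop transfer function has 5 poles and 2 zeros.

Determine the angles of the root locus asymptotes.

n - m = 5 - 2 = 3. Angles: θk = (2k + 1)·180°/3 = 60°, 180°, 300°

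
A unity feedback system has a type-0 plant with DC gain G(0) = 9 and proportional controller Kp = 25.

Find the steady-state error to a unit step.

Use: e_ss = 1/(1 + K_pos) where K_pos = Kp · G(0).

K_pos = Kp · G(0) = 25 × 9 = 225. e_ss = 1/(1 + 225) = 0.0044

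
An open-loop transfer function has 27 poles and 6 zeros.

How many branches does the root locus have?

Root locus has n branches where n = number of poles = 27.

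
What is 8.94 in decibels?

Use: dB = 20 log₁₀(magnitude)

dB = 20 log₁₀(8.94) = 19.0 dB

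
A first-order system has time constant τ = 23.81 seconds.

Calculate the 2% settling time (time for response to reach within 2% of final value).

For first-order system, 2% settling time ≈ 4τ = 4 × 23.81 = 95.24 s.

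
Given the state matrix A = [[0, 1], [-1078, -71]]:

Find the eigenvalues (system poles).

det(A - λI) = λ² - (-71)λ + 1078 = (λ - (-22))(λ - (-49)). Eigenvalues: -22, -49.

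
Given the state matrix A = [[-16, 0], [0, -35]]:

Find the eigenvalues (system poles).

For diagonal matrix, eigenvalues are diagonal entries: λ₁ = -16, λ₂ = -35.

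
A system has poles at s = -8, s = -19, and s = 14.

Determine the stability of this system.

Pole(s) at s = 14 are not in the left half-plane. System is unstable.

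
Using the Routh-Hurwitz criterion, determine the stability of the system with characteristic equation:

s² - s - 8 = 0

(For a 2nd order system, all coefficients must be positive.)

Coefficients: 1, -1, -8. b=-1, c=-8 not positive, so system is unstable.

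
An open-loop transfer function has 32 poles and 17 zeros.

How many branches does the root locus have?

Root locus has n branches where n = number of poles = 32.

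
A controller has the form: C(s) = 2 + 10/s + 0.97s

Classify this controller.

This is a Proportional-Integral-Derivative (PID) controller.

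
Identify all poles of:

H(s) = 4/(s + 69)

Pole is where denominator = 0: s + 69 = 0, so s = -69.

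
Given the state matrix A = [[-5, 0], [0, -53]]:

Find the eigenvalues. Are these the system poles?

For diagonal matrix, eigenvalues are diagonal entries: λ₁ = -5, λ₂ = -53. Eigenvalues of A = system poles.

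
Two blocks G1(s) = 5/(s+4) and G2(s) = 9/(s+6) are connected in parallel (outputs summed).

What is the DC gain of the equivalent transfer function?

Parallel: G_eq = G1 + G2. DC gain = G1(0) + G2(0) = 5/4 + 9/6 = 1.25 + 1.5 = 2.75.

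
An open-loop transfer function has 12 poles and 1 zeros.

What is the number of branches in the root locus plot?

Root locus has n branches where n = number of poles = 12.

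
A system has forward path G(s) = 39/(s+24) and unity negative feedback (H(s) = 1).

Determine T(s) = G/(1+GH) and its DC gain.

T(s) = G/(1+GH) = [39/(s+24)] / [1 + 39/(s+24)] = 39/(s+24+39) = 39/(s+63). DC gain = 39/63 = 0.6190.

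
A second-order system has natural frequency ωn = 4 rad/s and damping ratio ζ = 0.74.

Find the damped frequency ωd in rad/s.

ωd = ωn√(1 - ζ²) = 4√(1 - 0.74²) = 2.69 rad/s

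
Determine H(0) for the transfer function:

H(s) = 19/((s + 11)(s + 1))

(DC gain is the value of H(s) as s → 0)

DC gain = H(0) = 19/(11 × 1) = 19/11 = 1.7273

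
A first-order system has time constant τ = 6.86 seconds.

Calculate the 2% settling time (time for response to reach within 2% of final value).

For first-order system, 2% settling time ≈ 4τ = 4 × 6.86 = 27.44 s.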